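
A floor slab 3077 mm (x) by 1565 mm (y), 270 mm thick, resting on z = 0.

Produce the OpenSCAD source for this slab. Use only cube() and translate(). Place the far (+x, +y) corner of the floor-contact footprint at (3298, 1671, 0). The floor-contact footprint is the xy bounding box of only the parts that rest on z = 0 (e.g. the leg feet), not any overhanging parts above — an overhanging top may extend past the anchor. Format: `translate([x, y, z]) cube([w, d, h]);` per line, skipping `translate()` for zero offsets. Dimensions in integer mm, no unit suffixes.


translate([221, 106, 0]) cube([3077, 1565, 270]);


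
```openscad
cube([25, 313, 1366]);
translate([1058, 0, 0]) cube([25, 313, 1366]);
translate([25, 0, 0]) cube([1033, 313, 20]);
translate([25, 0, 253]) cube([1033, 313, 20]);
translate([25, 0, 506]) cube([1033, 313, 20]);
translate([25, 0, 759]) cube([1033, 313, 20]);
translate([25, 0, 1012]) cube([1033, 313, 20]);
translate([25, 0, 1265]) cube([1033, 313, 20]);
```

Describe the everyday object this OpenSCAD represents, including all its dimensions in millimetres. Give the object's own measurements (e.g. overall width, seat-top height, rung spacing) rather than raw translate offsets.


An open bookshelf. Two side panels, each 25 mm thick, 313 mm deep and 1366 mm tall, stand 1083 mm apart (outside-to-outside). Between them sit 6 shelves, each 20 mm thick and 313 mm deep, spanning the full gap between the sides. The bottom shelf rests on the floor (its underside at z = 0) and the clear gap between one shelf's top and the next shelf's underside is 233 mm.


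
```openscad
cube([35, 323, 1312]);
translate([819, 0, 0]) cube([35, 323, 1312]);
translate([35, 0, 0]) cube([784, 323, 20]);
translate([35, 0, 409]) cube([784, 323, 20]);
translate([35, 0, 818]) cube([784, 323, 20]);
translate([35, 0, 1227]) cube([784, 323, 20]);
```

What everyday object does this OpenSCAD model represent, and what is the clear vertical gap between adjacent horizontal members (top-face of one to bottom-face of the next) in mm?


A bookshelf. The clear shelf gap is 389 mm.

Two tall side panels with 4 horizontal boards between them — a bookshelf. The first two shelf undersides are at z = 0 and z = 409; with shelf thickness 20, the clear gap is 409 − 0 − 20 = 389 mm.


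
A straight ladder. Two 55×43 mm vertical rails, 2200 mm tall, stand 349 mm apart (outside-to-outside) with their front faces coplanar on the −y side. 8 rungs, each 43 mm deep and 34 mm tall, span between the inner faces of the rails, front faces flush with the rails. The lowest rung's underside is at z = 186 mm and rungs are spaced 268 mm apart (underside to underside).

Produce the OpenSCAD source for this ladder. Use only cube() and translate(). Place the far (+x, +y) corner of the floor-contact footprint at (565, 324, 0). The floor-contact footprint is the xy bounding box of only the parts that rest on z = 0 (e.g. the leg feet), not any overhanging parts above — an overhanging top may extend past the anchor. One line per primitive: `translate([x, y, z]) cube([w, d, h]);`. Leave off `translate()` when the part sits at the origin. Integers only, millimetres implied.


translate([216, 281, 0]) cube([55, 43, 2200]);
translate([510, 281, 0]) cube([55, 43, 2200]);
translate([271, 281, 186]) cube([239, 43, 34]);
translate([271, 281, 454]) cube([239, 43, 34]);
translate([271, 281, 722]) cube([239, 43, 34]);
translate([271, 281, 990]) cube([239, 43, 34]);
translate([271, 281, 1258]) cube([239, 43, 34]);
translate([271, 281, 1526]) cube([239, 43, 34]);
translate([271, 281, 1794]) cube([239, 43, 34]);
translate([271, 281, 2062]) cube([239, 43, 34]);


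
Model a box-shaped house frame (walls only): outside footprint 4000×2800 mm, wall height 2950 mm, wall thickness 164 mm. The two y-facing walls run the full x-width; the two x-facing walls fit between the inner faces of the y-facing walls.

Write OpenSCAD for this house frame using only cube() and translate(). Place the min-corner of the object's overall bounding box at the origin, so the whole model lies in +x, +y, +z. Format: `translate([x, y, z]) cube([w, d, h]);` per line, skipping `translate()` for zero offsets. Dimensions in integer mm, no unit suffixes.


cube([4000, 164, 2950]);
translate([0, 2636, 0]) cube([4000, 164, 2950]);
translate([0, 164, 0]) cube([164, 2472, 2950]);
translate([3836, 164, 0]) cube([164, 2472, 2950]);


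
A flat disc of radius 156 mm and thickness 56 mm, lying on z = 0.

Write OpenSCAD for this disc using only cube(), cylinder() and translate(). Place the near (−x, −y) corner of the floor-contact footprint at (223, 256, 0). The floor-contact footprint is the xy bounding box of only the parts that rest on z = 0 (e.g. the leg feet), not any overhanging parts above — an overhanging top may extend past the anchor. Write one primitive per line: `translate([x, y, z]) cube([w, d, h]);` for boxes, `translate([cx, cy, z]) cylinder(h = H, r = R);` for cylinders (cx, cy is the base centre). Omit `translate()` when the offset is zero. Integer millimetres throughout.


translate([379, 412, 0]) cylinder(h = 56, r = 156);


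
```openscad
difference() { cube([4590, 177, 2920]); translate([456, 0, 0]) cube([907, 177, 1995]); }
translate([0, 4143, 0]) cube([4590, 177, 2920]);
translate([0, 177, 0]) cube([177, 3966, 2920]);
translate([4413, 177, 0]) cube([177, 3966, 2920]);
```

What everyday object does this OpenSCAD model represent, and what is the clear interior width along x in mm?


A single room. The interior width is 4236 mm.

Four walls enclosing a rectangle with a door in the front wall — a room. Outside width 4590 minus two 177 mm walls gives 4236 mm.


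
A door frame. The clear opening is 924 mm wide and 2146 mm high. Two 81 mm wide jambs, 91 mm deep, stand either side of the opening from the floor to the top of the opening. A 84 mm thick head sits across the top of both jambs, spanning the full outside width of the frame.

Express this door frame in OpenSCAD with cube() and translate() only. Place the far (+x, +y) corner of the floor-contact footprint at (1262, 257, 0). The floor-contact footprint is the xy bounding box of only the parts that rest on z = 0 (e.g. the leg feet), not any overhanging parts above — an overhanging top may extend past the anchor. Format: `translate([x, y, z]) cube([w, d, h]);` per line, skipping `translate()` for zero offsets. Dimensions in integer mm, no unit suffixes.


translate([176, 166, 0]) cube([81, 91, 2146]);
translate([1181, 166, 0]) cube([81, 91, 2146]);
translate([176, 166, 2146]) cube([1086, 91, 84]);


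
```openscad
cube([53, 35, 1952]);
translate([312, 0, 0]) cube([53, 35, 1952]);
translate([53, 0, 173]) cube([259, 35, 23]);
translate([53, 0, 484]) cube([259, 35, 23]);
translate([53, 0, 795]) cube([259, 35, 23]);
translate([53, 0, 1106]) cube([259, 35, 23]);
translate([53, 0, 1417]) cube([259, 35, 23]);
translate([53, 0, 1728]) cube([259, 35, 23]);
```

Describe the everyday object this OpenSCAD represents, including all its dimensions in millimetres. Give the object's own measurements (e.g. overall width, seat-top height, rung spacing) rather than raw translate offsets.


A straight ladder. Two 53×35 mm vertical rails, 1952 mm tall, stand 365 mm apart (outside-to-outside) with their front faces coplanar on the −y side. 6 rungs, each 35 mm deep and 23 mm tall, span between the inner faces of the rails, front faces flush with the rails. The lowest rung's underside is at z = 173 mm and rungs are spaced 311 mm apart (underside to underside).


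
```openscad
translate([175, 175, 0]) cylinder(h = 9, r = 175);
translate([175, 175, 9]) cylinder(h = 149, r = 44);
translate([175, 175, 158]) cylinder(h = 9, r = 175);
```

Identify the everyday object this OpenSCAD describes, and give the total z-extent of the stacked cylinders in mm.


A spool. The overall height is 167 mm.

Three coaxial cylinders, large–small–large — a spool. Two 9 mm flanges and a 149 mm core give 9 + 149 + 9 = 167 mm.


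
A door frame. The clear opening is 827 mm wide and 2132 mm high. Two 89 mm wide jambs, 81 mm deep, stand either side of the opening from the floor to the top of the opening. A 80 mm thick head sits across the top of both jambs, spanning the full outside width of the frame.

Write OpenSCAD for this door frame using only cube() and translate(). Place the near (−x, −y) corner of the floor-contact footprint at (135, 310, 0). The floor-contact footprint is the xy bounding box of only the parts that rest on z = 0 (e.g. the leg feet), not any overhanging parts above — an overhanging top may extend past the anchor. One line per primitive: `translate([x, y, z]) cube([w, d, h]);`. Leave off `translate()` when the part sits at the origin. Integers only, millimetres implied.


translate([135, 310, 0]) cube([89, 81, 2132]);
translate([1051, 310, 0]) cube([89, 81, 2132]);
translate([135, 310, 2132]) cube([1005, 81, 80]);


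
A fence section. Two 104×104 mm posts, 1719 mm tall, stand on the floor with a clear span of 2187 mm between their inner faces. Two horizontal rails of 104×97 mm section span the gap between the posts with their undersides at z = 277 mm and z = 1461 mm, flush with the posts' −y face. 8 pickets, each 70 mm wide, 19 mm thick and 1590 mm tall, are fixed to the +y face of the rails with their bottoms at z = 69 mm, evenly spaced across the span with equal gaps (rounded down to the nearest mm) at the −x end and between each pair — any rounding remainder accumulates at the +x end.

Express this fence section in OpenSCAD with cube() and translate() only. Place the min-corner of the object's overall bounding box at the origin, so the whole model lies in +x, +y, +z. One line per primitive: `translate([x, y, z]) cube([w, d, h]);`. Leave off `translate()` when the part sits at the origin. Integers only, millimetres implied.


cube([104, 104, 1719]);
translate([2291, 0, 0]) cube([104, 104, 1719]);
translate([104, 0, 277]) cube([2187, 104, 97]);
translate([104, 0, 1461]) cube([2187, 104, 97]);
translate([284, 104, 69]) cube([70, 19, 1590]);
translate([534, 104, 69]) cube([70, 19, 1590]);
translate([784, 104, 69]) cube([70, 19, 1590]);
translate([1034, 104, 69]) cube([70, 19, 1590]);
translate([1284, 104, 69]) cube([70, 19, 1590]);
translate([1534, 104, 69]) cube([70, 19, 1590]);
translate([1784, 104, 69]) cube([70, 19, 1590]);
translate([2034, 104, 69]) cube([70, 19, 1590]);


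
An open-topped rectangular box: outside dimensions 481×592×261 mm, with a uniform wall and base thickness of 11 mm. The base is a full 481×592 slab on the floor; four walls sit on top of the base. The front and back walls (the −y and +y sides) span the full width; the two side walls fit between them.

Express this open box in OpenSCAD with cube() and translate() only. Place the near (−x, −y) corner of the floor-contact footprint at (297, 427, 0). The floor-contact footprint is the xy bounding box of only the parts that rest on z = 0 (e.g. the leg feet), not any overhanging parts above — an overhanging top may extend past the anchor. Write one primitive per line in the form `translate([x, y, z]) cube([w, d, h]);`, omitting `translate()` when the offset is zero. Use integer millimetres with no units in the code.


translate([297, 427, 0]) cube([481, 592, 11]);
translate([297, 427, 11]) cube([481, 11, 250]);
translate([297, 1008, 11]) cube([481, 11, 250]);
translate([297, 438, 11]) cube([11, 570, 250]);
translate([767, 438, 11]) cube([11, 570, 250]);


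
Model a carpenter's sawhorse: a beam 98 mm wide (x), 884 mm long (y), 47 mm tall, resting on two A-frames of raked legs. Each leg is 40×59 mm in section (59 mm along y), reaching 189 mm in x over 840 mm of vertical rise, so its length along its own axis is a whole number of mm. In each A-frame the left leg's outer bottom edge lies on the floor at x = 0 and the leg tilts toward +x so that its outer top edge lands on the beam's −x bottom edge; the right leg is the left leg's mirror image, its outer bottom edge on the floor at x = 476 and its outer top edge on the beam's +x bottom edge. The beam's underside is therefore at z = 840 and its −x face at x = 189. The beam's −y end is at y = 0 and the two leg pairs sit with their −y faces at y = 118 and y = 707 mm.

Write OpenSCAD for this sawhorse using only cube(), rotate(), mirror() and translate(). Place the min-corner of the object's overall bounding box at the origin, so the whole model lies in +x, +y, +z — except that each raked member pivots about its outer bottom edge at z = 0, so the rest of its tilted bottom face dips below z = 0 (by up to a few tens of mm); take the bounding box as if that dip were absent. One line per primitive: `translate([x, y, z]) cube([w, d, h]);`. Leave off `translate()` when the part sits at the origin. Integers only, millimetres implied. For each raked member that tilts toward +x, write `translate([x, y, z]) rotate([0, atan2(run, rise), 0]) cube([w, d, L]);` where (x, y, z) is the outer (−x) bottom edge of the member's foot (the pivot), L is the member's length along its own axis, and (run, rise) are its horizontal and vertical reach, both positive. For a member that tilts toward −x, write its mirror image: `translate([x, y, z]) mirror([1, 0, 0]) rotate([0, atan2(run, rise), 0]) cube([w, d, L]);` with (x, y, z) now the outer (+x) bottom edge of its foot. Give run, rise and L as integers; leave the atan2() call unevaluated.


// leg length = √(189² + 840²) = 861
// right-leg outer foot x = 2·189 + 98 = 476
// beam min-corner = (189, 0, 840)
translate([189, 0, 840]) cube([98, 884, 47]);
translate([0, 118, 0]) rotate([0, atan2(189, 840), 0]) cube([40, 59, 861]);
translate([476, 118, 0]) mirror([1, 0, 0]) rotate([0, atan2(189, 840), 0]) cube([40, 59, 861]);
translate([0, 707, 0]) rotate([0, atan2(189, 840), 0]) cube([40, 59, 861]);
translate([476, 707, 0]) mirror([1, 0, 0]) rotate([0, atan2(189, 840), 0]) cube([40, 59, 861]);


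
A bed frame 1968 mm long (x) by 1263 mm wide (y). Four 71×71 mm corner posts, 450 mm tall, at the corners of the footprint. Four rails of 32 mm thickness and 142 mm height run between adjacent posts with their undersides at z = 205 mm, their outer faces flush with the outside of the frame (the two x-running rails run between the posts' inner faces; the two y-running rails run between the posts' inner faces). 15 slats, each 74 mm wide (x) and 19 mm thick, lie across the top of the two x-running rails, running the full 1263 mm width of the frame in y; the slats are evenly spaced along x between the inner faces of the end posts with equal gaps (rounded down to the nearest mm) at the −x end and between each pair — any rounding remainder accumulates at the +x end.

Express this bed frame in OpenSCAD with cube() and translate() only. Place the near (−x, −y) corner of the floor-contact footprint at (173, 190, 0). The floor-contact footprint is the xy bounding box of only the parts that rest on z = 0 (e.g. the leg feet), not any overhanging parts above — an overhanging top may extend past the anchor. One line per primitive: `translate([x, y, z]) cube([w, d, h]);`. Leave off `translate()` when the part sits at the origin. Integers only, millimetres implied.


// slat z = rail_z + rail_h = 205 + 142 = 347
// slat gap = ⌊(1826 − 15·74) / 16⌋ = 44
translate([173, 190, 0]) cube([71, 71, 450]);
translate([173, 1382, 0]) cube([71, 71, 450]);
translate([2070, 190, 0]) cube([71, 71, 450]);
translate([2070, 1382, 0]) cube([71, 71, 450]);
translate([244, 190, 205]) cube([1826, 32, 142]);
translate([244, 1421, 205]) cube([1826, 32, 142]);
translate([173, 261, 205]) cube([32, 1121, 142]);
translate([2109, 261, 205]) cube([32, 1121, 142]);
translate([288, 190, 347]) cube([74, 1263, 19]);
translate([406, 190, 347]) cube([74, 1263, 19]);
translate([524, 190, 347]) cube([74, 1263, 19]);
translate([642, 190, 347]) cube([74, 1263, 19]);
translate([760, 190, 347]) cube([74, 1263, 19]);
translate([878, 190, 347]) cube([74, 1263, 19]);
translate([996, 190, 347]) cube([74, 1263, 19]);
translate([1114, 190, 347]) cube([74, 1263, 19]);
translate([1232, 190, 347]) cube([74, 1263, 19]);
translate([1350, 190, 347]) cube([74, 1263, 19]);
translate([1468, 190, 347]) cube([74, 1263, 19]);
translate([1586, 190, 347]) cube([74, 1263, 19]);
translate([1704, 190, 347]) cube([74, 1263, 19]);
translate([1822, 190, 347]) cube([74, 1263, 19]);
translate([1940, 190, 347]) cube([74, 1263, 19]);


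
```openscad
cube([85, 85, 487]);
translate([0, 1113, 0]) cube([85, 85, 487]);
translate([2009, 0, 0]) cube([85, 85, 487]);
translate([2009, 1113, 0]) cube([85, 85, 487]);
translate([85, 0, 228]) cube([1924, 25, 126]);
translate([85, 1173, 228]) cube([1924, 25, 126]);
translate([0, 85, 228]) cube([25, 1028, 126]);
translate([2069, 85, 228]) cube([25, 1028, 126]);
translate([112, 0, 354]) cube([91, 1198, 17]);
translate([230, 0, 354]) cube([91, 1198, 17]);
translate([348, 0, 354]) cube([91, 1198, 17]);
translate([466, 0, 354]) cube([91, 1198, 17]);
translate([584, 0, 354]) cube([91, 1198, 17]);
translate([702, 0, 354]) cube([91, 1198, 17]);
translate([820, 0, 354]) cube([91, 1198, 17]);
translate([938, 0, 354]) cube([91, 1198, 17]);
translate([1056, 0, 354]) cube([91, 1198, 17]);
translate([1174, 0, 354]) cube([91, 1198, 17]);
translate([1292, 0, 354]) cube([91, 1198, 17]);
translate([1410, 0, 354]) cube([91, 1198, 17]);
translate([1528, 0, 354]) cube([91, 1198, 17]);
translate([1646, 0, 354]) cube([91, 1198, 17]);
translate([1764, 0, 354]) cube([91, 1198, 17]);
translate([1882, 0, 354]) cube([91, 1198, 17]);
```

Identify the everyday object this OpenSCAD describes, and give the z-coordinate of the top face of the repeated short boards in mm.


A bed frame. The slat-top height is 371 mm.

Four posts, four rails, and a row of slats — a bed frame. Slats sit on the rails at z = 228 + 126 = 354; with slat thickness 17, the top is 371 mm.


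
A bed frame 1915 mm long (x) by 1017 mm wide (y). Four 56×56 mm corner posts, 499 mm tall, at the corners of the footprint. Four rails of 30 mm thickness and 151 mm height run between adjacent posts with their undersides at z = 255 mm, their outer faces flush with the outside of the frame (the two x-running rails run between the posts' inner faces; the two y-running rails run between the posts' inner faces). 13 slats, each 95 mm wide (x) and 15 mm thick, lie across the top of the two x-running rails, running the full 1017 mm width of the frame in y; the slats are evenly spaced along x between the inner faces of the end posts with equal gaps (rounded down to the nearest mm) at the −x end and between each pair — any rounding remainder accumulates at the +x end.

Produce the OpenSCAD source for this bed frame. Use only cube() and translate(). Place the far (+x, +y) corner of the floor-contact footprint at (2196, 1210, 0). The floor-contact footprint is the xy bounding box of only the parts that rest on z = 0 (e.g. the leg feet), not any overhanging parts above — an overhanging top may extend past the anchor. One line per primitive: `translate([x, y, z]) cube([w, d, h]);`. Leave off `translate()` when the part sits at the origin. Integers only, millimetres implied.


// slat z = rail_z + rail_h = 255 + 151 = 406
// slat gap = ⌊(1803 − 13·95) / 14⌋ = 40
translate([281, 193, 0]) cube([56, 56, 499]);
translate([281, 1154, 0]) cube([56, 56, 499]);
translate([2140, 193, 0]) cube([56, 56, 499]);
translate([2140, 1154, 0]) cube([56, 56, 499]);
translate([337, 193, 255]) cube([1803, 30, 151]);
translate([337, 1180, 255]) cube([1803, 30, 151]);
translate([281, 249, 255]) cube([30, 905, 151]);
translate([2166, 249, 255]) cube([30, 905, 151]);
translate([377, 193, 406]) cube([95, 1017, 15]);
translate([512, 193, 406]) cube([95, 1017, 15]);
translate([647, 193, 406]) cube([95, 1017, 15]);
translate([782, 193, 406]) cube([95, 1017, 15]);
translate([917, 193, 406]) cube([95, 1017, 15]);
translate([1052, 193, 406]) cube([95, 1017, 15]);
translate([1187, 193, 406]) cube([95, 1017, 15]);
translate([1322, 193, 406]) cube([95, 1017, 15]);
translate([1457, 193, 406]) cube([95, 1017, 15]);
translate([1592, 193, 406]) cube([95, 1017, 15]);
translate([1727, 193, 406]) cube([95, 1017, 15]);
translate([1862, 193, 406]) cube([95, 1017, 15]);
translate([1997, 193, 406]) cube([95, 1017, 15]);


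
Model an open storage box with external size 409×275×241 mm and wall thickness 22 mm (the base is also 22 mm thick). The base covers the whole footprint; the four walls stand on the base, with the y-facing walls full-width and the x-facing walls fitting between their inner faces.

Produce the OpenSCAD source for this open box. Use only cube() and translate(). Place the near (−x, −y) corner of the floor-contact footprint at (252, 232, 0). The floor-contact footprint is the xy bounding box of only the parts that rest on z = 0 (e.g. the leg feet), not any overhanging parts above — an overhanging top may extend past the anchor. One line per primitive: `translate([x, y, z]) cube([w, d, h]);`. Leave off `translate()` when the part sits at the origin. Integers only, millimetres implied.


translate([252, 232, 0]) cube([409, 275, 22]);
translate([252, 232, 22]) cube([409, 22, 219]);
translate([252, 485, 22]) cube([409, 22, 219]);
translate([252, 254, 22]) cube([22, 231, 219]);
translate([639, 254, 22]) cube([22, 231, 219]);


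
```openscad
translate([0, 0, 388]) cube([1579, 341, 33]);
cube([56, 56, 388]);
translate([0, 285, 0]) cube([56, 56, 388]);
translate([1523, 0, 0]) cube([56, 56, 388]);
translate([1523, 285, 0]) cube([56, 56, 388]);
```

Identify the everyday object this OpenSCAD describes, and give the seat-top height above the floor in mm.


A bench. The seat-top height is 421 mm.

A long slab on four corner posts — a bench. The slab sits at z = 388 with thickness 33, so the top is 388 + 33 = 421 mm.


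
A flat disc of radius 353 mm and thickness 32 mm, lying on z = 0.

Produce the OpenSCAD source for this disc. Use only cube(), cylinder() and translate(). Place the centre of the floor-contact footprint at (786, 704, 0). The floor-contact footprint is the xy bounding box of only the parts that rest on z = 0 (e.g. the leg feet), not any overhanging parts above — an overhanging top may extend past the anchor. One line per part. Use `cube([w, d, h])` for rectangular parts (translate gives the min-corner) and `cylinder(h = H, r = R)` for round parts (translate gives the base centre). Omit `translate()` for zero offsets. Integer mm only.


translate([786, 704, 0]) cylinder(h = 32, r = 353);


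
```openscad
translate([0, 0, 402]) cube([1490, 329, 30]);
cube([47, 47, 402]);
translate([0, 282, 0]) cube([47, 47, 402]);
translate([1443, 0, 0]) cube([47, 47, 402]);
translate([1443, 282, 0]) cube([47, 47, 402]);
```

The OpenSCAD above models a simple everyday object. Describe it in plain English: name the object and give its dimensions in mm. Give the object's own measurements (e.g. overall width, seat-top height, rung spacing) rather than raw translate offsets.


A bench: a 1490×329 mm seat slab, 30 mm thick, top at z = 432 mm, on four 47×47 mm square legs flush with the seat corners and standing on z = 0.


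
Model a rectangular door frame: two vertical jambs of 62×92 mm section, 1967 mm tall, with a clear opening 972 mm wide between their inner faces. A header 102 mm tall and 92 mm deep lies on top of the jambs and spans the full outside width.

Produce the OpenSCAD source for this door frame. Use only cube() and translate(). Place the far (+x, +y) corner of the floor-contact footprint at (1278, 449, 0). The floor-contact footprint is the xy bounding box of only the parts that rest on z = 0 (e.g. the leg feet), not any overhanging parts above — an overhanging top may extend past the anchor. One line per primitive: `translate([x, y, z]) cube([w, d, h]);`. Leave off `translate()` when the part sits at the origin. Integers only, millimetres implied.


translate([182, 357, 0]) cube([62, 92, 1967]);
translate([1216, 357, 0]) cube([62, 92, 1967]);
translate([182, 357, 1967]) cube([1096, 92, 102]);


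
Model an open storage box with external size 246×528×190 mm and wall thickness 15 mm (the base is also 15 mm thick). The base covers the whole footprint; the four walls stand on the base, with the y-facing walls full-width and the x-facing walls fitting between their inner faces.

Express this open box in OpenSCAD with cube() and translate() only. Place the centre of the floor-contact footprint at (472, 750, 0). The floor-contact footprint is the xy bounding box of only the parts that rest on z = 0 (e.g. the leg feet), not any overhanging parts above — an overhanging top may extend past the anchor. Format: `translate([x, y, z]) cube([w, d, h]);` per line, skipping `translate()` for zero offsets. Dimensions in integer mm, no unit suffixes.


translate([349, 486, 0]) cube([246, 528, 15]);
translate([349, 486, 15]) cube([246, 15, 175]);
translate([349, 999, 15]) cube([246, 15, 175]);
translate([349, 501, 15]) cube([15, 498, 175]);
translate([580, 501, 15]) cube([15, 498, 175]);


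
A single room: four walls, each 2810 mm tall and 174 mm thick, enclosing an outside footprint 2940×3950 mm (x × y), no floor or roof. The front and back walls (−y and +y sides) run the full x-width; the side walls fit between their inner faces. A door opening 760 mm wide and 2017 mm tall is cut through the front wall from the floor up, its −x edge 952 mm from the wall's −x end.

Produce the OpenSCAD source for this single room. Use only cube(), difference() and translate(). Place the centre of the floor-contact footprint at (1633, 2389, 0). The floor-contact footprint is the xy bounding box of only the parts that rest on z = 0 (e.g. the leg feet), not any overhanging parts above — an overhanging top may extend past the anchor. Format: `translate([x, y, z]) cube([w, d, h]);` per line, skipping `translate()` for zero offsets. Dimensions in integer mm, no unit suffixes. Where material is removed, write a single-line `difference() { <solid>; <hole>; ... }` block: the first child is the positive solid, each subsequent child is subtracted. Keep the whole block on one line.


difference() { translate([163, 414, 0]) cube([2940, 174, 2810]); translate([1115, 414, 0]) cube([760, 174, 2017]); }
translate([163, 4190, 0]) cube([2940, 174, 2810]);
translate([163, 588, 0]) cube([174, 3602, 2810]);
translate([2929, 588, 0]) cube([174, 3602, 2810]);


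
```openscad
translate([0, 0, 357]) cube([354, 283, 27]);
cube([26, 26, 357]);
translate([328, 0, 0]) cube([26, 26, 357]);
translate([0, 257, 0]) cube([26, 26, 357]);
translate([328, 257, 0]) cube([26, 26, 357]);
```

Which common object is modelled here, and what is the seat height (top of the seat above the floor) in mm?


A stool. The seat height is 384 mm.

A 354×283×27 slab at z = 357 on four corner posts — a stool. The seat top is 357 + 27 = 384 mm.


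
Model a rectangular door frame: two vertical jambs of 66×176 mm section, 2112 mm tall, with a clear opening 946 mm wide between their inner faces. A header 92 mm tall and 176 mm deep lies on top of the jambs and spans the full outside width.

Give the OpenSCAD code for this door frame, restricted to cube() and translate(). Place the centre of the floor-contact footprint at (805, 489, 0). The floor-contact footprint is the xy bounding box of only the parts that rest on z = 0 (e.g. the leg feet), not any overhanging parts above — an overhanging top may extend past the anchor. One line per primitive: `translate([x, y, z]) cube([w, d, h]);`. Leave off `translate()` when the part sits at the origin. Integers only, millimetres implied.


translate([266, 401, 0]) cube([66, 176, 2112]);
translate([1278, 401, 0]) cube([66, 176, 2112]);
translate([266, 401, 2112]) cube([1078, 176, 92]);


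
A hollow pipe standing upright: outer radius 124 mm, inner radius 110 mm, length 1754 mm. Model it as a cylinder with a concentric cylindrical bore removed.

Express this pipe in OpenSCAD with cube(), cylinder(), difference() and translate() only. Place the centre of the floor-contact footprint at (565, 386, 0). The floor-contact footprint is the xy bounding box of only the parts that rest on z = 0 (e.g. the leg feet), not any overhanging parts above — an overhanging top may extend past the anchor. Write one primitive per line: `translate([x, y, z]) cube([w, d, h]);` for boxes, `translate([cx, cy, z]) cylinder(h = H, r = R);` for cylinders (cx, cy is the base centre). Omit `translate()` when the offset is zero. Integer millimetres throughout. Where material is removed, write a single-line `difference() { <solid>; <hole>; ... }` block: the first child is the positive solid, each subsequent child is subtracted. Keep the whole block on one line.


difference() { translate([565, 386, 0]) cylinder(h = 1754, r = 124); translate([565, 386, 0]) cylinder(h = 1754, r = 110); }


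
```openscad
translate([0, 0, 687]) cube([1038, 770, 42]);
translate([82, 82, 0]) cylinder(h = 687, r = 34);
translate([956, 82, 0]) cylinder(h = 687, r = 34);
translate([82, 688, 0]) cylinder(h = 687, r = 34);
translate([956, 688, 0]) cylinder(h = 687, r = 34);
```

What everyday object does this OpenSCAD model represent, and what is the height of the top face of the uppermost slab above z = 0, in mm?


A table. The table height is 729 mm.

A 1038×770×42 slab sits at z = 687 on four Ø68 mm round legs — a table. The top surface is at 687 + 42 = 729 mm.


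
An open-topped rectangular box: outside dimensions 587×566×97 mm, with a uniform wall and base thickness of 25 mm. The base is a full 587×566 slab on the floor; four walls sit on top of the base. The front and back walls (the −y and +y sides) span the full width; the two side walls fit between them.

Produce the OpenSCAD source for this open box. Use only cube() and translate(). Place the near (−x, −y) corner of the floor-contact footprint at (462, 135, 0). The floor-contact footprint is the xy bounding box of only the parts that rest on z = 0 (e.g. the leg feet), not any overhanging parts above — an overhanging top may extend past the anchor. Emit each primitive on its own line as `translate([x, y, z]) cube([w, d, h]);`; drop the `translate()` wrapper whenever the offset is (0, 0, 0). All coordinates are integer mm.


translate([462, 135, 0]) cube([587, 566, 25]);
translate([462, 135, 25]) cube([587, 25, 72]);
translate([462, 676, 25]) cube([587, 25, 72]);
translate([462, 160, 25]) cube([25, 516, 72]);
translate([1024, 160, 25]) cube([25, 516, 72]);


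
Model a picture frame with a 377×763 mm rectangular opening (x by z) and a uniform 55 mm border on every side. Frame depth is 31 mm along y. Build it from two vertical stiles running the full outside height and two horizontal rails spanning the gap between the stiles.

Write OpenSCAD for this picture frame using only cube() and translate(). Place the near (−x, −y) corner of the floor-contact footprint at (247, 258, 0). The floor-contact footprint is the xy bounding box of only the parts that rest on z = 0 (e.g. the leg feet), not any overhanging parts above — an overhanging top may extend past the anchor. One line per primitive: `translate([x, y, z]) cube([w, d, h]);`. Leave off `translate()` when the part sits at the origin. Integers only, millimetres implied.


translate([247, 258, 0]) cube([55, 31, 873]);
translate([679, 258, 0]) cube([55, 31, 873]);
translate([302, 258, 0]) cube([377, 31, 55]);
translate([302, 258, 818]) cube([377, 31, 55]);


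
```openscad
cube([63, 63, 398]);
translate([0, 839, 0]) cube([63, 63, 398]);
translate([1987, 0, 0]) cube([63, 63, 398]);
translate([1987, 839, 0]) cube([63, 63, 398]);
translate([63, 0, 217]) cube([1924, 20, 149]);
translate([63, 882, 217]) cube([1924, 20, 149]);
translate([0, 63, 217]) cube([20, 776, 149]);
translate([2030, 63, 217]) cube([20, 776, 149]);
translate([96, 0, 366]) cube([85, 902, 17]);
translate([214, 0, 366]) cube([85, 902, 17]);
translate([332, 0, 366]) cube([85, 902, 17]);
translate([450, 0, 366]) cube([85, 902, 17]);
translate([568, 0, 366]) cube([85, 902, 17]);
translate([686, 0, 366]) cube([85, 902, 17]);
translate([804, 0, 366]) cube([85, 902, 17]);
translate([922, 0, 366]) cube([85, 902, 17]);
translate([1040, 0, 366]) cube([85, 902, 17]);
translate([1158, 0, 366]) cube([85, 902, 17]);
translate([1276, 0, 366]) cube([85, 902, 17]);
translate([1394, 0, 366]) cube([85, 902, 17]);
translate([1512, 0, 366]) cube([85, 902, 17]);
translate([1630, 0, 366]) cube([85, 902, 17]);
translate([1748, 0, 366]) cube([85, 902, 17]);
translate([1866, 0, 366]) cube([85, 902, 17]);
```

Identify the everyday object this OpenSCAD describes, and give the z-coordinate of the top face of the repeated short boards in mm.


A bed frame. The slat-top height is 383 mm.

Four posts, four rails, and a row of slats — a bed frame. Slats sit on the rails at z = 217 + 149 = 366; with slat thickness 17, the top is 383 mm.


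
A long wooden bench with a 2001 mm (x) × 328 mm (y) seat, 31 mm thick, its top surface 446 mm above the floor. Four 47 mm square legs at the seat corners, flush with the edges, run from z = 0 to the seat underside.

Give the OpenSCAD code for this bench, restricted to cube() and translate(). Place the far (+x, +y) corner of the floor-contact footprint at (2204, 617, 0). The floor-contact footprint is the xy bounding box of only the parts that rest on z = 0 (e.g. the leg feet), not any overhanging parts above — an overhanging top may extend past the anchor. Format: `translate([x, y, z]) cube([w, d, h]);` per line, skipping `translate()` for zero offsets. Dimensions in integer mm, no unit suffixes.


translate([203, 289, 415]) cube([2001, 328, 31]);
translate([203, 289, 0]) cube([47, 47, 415]);
translate([203, 570, 0]) cube([47, 47, 415]);
translate([2157, 289, 0]) cube([47, 47, 415]);
translate([2157, 570, 0]) cube([47, 47, 415]);


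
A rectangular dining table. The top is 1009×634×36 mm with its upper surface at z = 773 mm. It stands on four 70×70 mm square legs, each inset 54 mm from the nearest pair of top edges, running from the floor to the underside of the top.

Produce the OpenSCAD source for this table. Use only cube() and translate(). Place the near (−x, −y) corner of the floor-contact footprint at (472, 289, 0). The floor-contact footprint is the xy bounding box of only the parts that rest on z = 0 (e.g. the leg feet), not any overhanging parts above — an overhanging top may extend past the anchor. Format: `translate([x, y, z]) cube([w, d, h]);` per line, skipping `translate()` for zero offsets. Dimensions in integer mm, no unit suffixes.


translate([418, 235, 737]) cube([1009, 634, 36]);
translate([472, 289, 0]) cube([70, 70, 737]);
translate([1303, 289, 0]) cube([70, 70, 737]);
translate([472, 745, 0]) cube([70, 70, 737]);
translate([1303, 745, 0]) cube([70, 70, 737]);


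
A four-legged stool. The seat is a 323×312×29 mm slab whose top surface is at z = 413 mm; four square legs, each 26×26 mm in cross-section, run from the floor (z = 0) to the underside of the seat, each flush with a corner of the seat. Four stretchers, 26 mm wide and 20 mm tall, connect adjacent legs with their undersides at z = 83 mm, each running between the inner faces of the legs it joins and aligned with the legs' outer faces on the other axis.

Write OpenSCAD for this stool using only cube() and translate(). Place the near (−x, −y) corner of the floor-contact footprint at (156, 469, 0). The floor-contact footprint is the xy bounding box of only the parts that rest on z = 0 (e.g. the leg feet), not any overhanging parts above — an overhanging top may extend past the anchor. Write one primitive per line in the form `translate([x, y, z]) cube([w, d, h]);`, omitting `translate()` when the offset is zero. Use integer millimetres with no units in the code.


translate([156, 469, 384]) cube([323, 312, 29]);
translate([156, 469, 0]) cube([26, 26, 384]);
translate([453, 469, 0]) cube([26, 26, 384]);
translate([156, 755, 0]) cube([26, 26, 384]);
translate([453, 755, 0]) cube([26, 26, 384]);
translate([182, 469, 83]) cube([271, 26, 20]);
translate([182, 755, 83]) cube([271, 26, 20]);
translate([156, 495, 83]) cube([26, 260, 20]);
translate([453, 495, 83]) cube([26, 260, 20]);


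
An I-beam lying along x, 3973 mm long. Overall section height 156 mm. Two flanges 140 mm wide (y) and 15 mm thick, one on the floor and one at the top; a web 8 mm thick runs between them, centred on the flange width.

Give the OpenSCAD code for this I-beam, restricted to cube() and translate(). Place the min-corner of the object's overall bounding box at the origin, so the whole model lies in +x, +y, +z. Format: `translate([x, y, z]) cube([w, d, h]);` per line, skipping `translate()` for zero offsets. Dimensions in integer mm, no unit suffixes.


cube([3973, 140, 15]);
translate([0, 66, 15]) cube([3973, 8, 126]);
translate([0, 0, 141]) cube([3973, 140, 15]);


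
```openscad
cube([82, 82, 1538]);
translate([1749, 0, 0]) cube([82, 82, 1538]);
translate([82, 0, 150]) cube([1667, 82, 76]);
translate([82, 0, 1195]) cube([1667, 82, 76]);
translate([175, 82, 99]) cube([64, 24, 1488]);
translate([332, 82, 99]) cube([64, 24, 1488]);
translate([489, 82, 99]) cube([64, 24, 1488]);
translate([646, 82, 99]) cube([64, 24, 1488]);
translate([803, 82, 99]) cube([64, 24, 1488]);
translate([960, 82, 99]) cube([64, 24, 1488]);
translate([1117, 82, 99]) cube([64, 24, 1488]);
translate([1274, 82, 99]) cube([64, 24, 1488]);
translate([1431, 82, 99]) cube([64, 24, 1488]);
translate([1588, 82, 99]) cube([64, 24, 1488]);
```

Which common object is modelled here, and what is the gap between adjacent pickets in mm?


A fence section. The picket gap is 93 mm.

Two posts, two rails, 10 pickets — a fence section. Span 1667 mm holds 10 pickets of 64 mm with 11 equal gaps: ⌊(1667 − 10·64) / 11⌋ = 93 mm.


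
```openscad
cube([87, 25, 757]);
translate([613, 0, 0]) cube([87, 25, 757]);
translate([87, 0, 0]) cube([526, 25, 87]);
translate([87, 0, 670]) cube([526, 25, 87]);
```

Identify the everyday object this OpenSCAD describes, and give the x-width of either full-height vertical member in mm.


A picture frame. The border width is 87 mm.

Four thin pieces enclosing a rectangular opening — a picture frame. The two full-height stiles are 757 mm tall; the top rail sits at z = 670 and is 87 mm tall, so the border above the opening is 757 − 670 = 87 mm, matching the stile x-width.


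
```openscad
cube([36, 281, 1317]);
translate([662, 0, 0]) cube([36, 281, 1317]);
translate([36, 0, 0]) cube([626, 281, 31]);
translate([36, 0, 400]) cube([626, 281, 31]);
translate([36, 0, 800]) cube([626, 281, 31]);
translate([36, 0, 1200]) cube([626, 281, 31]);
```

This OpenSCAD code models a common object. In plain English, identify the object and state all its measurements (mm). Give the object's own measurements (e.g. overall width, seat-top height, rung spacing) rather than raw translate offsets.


An open bookshelf. Two side panels, each 36 mm thick, 281 mm deep and 1317 mm tall, stand 698 mm apart (outside-to-outside). Between them sit 4 shelves, each 31 mm thick and 281 mm deep, spanning the full gap between the sides. The bottom shelf rests on the floor (its underside at z = 0) and the clear gap between one shelf's top and the next shelf's underside is 369 mm.


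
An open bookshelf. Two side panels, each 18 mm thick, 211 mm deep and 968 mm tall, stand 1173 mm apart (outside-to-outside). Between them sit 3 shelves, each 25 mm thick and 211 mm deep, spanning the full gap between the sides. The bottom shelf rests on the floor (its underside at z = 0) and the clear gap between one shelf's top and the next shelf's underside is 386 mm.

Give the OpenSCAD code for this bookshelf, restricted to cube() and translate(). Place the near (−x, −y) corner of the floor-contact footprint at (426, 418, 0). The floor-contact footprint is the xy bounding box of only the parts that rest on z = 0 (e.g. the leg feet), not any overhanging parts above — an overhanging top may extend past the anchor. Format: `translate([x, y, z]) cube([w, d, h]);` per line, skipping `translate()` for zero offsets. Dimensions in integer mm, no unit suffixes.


translate([426, 418, 0]) cube([18, 211, 968]);
translate([1581, 418, 0]) cube([18, 211, 968]);
translate([444, 418, 0]) cube([1137, 211, 25]);
translate([444, 418, 411]) cube([1137, 211, 25]);
translate([444, 418, 822]) cube([1137, 211, 25]);
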